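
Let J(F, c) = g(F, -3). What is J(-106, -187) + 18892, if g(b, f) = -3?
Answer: 18889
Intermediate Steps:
J(F, c) = -3
J(-106, -187) + 18892 = -3 + 18892 = 18889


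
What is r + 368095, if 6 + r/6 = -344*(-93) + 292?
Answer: 561763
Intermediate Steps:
r = 193668 (r = -36 + 6*(-344*(-93) + 292) = -36 + 6*(31992 + 292) = -36 + 6*32284 = -36 + 193704 = 193668)
r + 368095 = 193668 + 368095 = 561763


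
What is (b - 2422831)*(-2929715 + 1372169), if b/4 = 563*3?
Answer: 3763147951950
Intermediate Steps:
b = 6756 (b = 4*(563*3) = 4*1689 = 6756)
(b - 2422831)*(-2929715 + 1372169) = (6756 - 2422831)*(-2929715 + 1372169) = -2416075*(-1557546) = 3763147951950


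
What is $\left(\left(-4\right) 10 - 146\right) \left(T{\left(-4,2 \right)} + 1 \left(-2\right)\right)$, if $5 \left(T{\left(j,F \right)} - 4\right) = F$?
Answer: $- \frac{2232}{5} \approx -446.4$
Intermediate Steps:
$T{\left(j,F \right)} = 4 + \frac{F}{5}$
$\left(\left(-4\right) 10 - 146\right) \left(T{\left(-4,2 \right)} + 1 \left(-2\right)\right) = \left(\left(-4\right) 10 - 146\right) \left(\left(4 + \frac{1}{5} \cdot 2\right) + 1 \left(-2\right)\right) = \left(-40 - 146\right) \left(\left(4 + \frac{2}{5}\right) - 2\right) = - 186 \left(\frac{22}{5} - 2\right) = \left(-186\right) \frac{12}{5} = - \frac{2232}{5}$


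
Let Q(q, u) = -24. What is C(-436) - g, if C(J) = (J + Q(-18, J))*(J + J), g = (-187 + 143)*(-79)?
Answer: 397644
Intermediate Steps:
g = 3476 (g = -44*(-79) = 3476)
C(J) = 2*J*(-24 + J) (C(J) = (J - 24)*(J + J) = (-24 + J)*(2*J) = 2*J*(-24 + J))
C(-436) - g = 2*(-436)*(-24 - 436) - 1*3476 = 2*(-436)*(-460) - 3476 = 401120 - 3476 = 397644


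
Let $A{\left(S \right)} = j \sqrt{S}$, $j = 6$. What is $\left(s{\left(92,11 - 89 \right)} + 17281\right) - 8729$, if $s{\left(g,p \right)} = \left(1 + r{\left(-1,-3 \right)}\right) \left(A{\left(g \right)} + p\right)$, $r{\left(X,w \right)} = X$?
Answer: $8552$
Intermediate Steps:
$A{\left(S \right)} = 6 \sqrt{S}$
$s{\left(g,p \right)} = 0$ ($s{\left(g,p \right)} = \left(1 - 1\right) \left(6 \sqrt{g} + p\right) = 0 \left(p + 6 \sqrt{g}\right) = 0$)
$\left(s{\left(92,11 - 89 \right)} + 17281\right) - 8729 = \left(0 + 17281\right) - 8729 = 17281 - 8729 = 8552$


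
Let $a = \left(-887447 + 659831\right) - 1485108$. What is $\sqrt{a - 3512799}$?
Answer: $i \sqrt{5225523} \approx 2285.9 i$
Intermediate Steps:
$a = -1712724$ ($a = -227616 - 1485108 = -1712724$)
$\sqrt{a - 3512799} = \sqrt{-1712724 - 3512799} = \sqrt{-5225523} = i \sqrt{5225523}$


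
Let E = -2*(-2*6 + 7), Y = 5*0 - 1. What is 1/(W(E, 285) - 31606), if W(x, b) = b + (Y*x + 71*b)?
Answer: -1/11096 ≈ -9.0123e-5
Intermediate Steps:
Y = -1 (Y = 0 - 1 = -1)
E = 10 (E = -2*(-12 + 7) = -2*(-5) = 10)
W(x, b) = -x + 72*b (W(x, b) = b + (-x + 71*b) = -x + 72*b)
1/(W(E, 285) - 31606) = 1/((-1*10 + 72*285) - 31606) = 1/((-10 + 20520) - 31606) = 1/(20510 - 31606) = 1/(-11096) = -1/11096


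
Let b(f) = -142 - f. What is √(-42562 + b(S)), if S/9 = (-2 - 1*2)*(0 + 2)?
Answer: 146*I*√2 ≈ 206.48*I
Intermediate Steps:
S = -72 (S = 9*((-2 - 1*2)*(0 + 2)) = 9*((-2 - 2)*2) = 9*(-4*2) = 9*(-8) = -72)
√(-42562 + b(S)) = √(-42562 + (-142 - 1*(-72))) = √(-42562 + (-142 + 72)) = √(-42562 - 70) = √(-42632) = 146*I*√2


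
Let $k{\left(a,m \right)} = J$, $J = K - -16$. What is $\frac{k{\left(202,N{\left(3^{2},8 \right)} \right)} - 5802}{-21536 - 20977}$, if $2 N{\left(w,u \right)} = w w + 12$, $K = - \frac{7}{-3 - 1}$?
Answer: $\frac{23137}{170052} \approx 0.13606$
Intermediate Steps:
$K = \frac{7}{4}$ ($K = - \frac{7}{-4} = \left(-7\right) \left(- \frac{1}{4}\right) = \frac{7}{4} \approx 1.75$)
$N{\left(w,u \right)} = 6 + \frac{w^{2}}{2}$ ($N{\left(w,u \right)} = \frac{w w + 12}{2} = \frac{w^{2} + 12}{2} = \frac{12 + w^{2}}{2} = 6 + \frac{w^{2}}{2}$)
$J = \frac{71}{4}$ ($J = \frac{7}{4} - -16 = \frac{7}{4} + 16 = \frac{71}{4} \approx 17.75$)
$k{\left(a,m \right)} = \frac{71}{4}$
$\frac{k{\left(202,N{\left(3^{2},8 \right)} \right)} - 5802}{-21536 - 20977} = \frac{\frac{71}{4} - 5802}{-21536 - 20977} = - \frac{23137}{4 \left(-42513\right)} = \left(- \frac{23137}{4}\right) \left(- \frac{1}{42513}\right) = \frac{23137}{170052}$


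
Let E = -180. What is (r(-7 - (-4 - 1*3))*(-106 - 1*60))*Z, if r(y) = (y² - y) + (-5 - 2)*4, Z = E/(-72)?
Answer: 11620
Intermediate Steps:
Z = 5/2 (Z = -180/(-72) = -180*(-1/72) = 5/2 ≈ 2.5000)
r(y) = -28 + y² - y (r(y) = (y² - y) - 7*4 = (y² - y) - 28 = -28 + y² - y)
(r(-7 - (-4 - 1*3))*(-106 - 1*60))*Z = ((-28 + (-7 - (-4 - 1*3))² - (-7 - (-4 - 1*3)))*(-106 - 1*60))*(5/2) = ((-28 + (-7 - (-4 - 3))² - (-7 - (-4 - 3)))*(-106 - 60))*(5/2) = ((-28 + (-7 - 1*(-7))² - (-7 - 1*(-7)))*(-166))*(5/2) = ((-28 + (-7 + 7)² - (-7 + 7))*(-166))*(5/2) = ((-28 + 0² - 1*0)*(-166))*(5/2) = ((-28 + 0 + 0)*(-166))*(5/2) = -28*(-166)*(5/2) = 4648*(5/2) = 11620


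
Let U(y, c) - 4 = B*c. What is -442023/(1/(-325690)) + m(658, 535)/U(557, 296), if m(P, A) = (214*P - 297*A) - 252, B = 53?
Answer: 2259059092873705/15692 ≈ 1.4396e+11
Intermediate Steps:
U(y, c) = 4 + 53*c
m(P, A) = -252 - 297*A + 214*P (m(P, A) = (-297*A + 214*P) - 252 = -252 - 297*A + 214*P)
-442023/(1/(-325690)) + m(658, 535)/U(557, 296) = -442023/(1/(-325690)) + (-252 - 297*535 + 214*658)/(4 + 53*296) = -442023/(-1/325690) + (-252 - 158895 + 140812)/(4 + 15688) = -442023*(-325690) - 18335/15692 = 143962470870 - 18335*1/15692 = 143962470870 - 18335/15692 = 2259059092873705/15692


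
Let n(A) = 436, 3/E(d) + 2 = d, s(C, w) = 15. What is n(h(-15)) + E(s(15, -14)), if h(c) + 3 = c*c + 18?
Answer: 5671/13 ≈ 436.23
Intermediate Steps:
E(d) = 3/(-2 + d)
h(c) = 15 + c² (h(c) = -3 + (c*c + 18) = -3 + (c² + 18) = -3 + (18 + c²) = 15 + c²)
n(h(-15)) + E(s(15, -14)) = 436 + 3/(-2 + 15) = 436 + 3/13 = 5671/13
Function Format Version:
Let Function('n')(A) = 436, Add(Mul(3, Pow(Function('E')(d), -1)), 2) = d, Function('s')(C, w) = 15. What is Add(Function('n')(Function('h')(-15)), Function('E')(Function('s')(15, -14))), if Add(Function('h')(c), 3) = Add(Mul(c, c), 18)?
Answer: Rational(5671, 13) ≈ 436.23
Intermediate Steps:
Function('E')(d) = Mul(3, Pow(Add(-2, d), -1))
Function('h')(c) = Add(15, Pow(c, 2)) (Function('h')(c) = Add(-3, Add(Mul(c, c), 18)) = Add(-3, Add(Pow(c, 2), 18)) = Add(-3, Add(18, Pow(c, 2))) = Add(15, Pow(c, 2)))
Add(Function('n')(Function('h')(-15)), Function('E')(Function('s')(15, -14))) = Add(436, Mul(3, Pow(Add(-2, 15), -1))) = Add(436, Mul(3, Pow(13, -1))) = Add(436, Mul(3, Rational(1, 13))) = Add(436, Rational(3, 13)) = Rational(5671, 13)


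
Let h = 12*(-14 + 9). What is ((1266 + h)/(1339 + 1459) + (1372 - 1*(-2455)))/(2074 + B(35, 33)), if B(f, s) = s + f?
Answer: 2677288/1498329 ≈ 1.7868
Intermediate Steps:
B(f, s) = f + s
h = -60 (h = 12*(-5) = -60)
((1266 + h)/(1339 + 1459) + (1372 - 1*(-2455)))/(2074 + B(35, 33)) = ((1266 - 60)/(1339 + 1459) + (1372 - 1*(-2455)))/(2074 + (35 + 33)) = (1206/2798 + (1372 + 2455))/(2074 + 68) = (1206*(1/2798) + 3827)/2142 = (603/1399 + 3827)*(1/2142) = (5354576/1399)*(1/2142) = 2677288/1498329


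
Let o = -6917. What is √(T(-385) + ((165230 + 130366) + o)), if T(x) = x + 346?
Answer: 8*√4510 ≈ 537.25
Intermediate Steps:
T(x) = 346 + x
√(T(-385) + ((165230 + 130366) + o)) = √((346 - 385) + ((165230 + 130366) - 6917)) = √(-39 + (295596 - 6917)) = √(-39 + 288679) = √288640 = 8*√4510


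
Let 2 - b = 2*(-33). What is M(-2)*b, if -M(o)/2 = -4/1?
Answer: 544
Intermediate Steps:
M(o) = 8 (M(o) = -(-8)/1 = -(-8) = -2*(-4) = 8)
b = 68 (b = 2 - 2*(-33) = 2 - 1*(-66) = 2 + 66 = 68)
M(-2)*b = 8*68 = 544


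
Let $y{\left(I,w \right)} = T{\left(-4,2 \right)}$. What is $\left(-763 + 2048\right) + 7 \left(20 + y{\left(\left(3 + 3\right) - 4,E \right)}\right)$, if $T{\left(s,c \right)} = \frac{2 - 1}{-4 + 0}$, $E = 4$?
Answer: $\frac{5693}{4} \approx 1423.3$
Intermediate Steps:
$T{\left(s,c \right)} = - \frac{1}{4}$ ($T{\left(s,c \right)} = 1 \frac{1}{-4} = 1 \left(- \frac{1}{4}\right) = - \frac{1}{4}$)
$y{\left(I,w \right)} = - \frac{1}{4}$
$\left(-763 + 2048\right) + 7 \left(20 + y{\left(\left(3 + 3\right) - 4,E \right)}\right) = \left(-763 + 2048\right) + 7 \left(20 - \frac{1}{4}\right) = 1285 + 7 \cdot \frac{79}{4} = 1285 + \frac{553}{4} = \frac{5693}{4}$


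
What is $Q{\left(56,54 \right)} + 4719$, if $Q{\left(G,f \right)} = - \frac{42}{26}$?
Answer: $\frac{61326}{13} \approx 4717.4$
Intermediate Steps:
$Q{\left(G,f \right)} = - \frac{21}{13}$ ($Q{\left(G,f \right)} = \left(-42\right) \frac{1}{26} = - \frac{21}{13}$)
$Q{\left(56,54 \right)} + 4719 = - \frac{21}{13} + 4719 = \frac{61326}{13}$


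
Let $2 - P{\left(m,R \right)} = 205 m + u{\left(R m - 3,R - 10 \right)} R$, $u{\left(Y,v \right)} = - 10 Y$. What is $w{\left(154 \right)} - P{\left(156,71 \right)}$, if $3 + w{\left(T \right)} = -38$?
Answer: $-7829893$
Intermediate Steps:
$w{\left(T \right)} = -41$ ($w{\left(T \right)} = -3 - 38 = -41$)
$P{\left(m,R \right)} = 2 - 205 m - R \left(30 - 10 R m\right)$ ($P{\left(m,R \right)} = 2 - \left(205 m + - 10 \left(R m - 3\right) R\right) = 2 - \left(205 m + - 10 \left(-3 + R m\right) R\right) = 2 - \left(205 m + \left(30 - 10 R m\right) R\right) = 2 - \left(205 m + R \left(30 - 10 R m\right)\right) = 2 - 205 m - R \left(30 - 10 R m\right)$)
$w{\left(154 \right)} - P{\left(156,71 \right)} = -41 - \left(2 - 31980 + 10 \cdot 71 \left(-3 + 71 \cdot 156\right)\right) = -41 - \left(2 - 31980 + 10 \cdot 71 \left(-3 + 11076\right)\right) = -41 - \left(2 - 31980 + 10 \cdot 71 \cdot 11073\right) = -41 - \left(2 - 31980 + 7861830\right) = -41 - 7829852 = -7829893$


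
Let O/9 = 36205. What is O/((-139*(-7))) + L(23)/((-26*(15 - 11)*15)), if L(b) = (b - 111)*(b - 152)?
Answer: 20719696/63245 ≈ 327.61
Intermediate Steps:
O = 325845 (O = 9*36205 = 325845)
L(b) = (-152 + b)*(-111 + b) (L(b) = (-111 + b)*(-152 + b) = (-152 + b)*(-111 + b))
O/((-139*(-7))) + L(23)/((-26*(15 - 11)*15)) = 325845/((-139*(-7))) + (16872 + 23**2 - 263*23)/((-26*(15 - 11)*15)) = 325845/973 + (16872 + 529 - 6049)/((-26*4*15)) = 325845*(1/973) + 11352/((-104*15)) = 325845/973 + 11352/(-1560) = 325845/973 + 11352*(-1/1560) = 325845/973 - 473/65 = 20719696/63245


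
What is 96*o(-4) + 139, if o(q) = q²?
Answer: 1675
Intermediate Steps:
96*o(-4) + 139 = 96*(-4)² + 139 = 96*16 + 139 = 1536 + 139 = 1675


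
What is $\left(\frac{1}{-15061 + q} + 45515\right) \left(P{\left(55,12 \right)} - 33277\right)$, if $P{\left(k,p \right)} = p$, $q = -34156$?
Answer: $- \frac{74517317496810}{49217} \approx -1.5141 \cdot 10^{9}$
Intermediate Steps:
$\left(\frac{1}{-15061 + q} + 45515\right) \left(P{\left(55,12 \right)} - 33277\right) = \left(\frac{1}{-15061 - 34156} + 45515\right) \left(12 - 33277\right) = \left(\frac{1}{-49217} + 45515\right) \left(-33265\right) = \left(- \frac{1}{49217} + 45515\right) \left(-33265\right) = \frac{2240111754}{49217} \left(-33265\right) = - \frac{74517317496810}{49217}$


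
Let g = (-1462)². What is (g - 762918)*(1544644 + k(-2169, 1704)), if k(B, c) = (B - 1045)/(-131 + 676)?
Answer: 1157114151888916/545 ≈ 2.1231e+12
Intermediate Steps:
k(B, c) = -209/109 + B/545 (k(B, c) = (-1045 + B)/545 = (-1045 + B)*(1/545) = -209/109 + B/545)
g = 2137444
(g - 762918)*(1544644 + k(-2169, 1704)) = (2137444 - 762918)*(1544644 + (-209/109 + (1/545)*(-2169))) = 1374526*(1544644 + (-209/109 - 2169/545)) = 1374526*(1544644 - 3214/545) = 1374526*(841827766/545) = 1157114151888916/545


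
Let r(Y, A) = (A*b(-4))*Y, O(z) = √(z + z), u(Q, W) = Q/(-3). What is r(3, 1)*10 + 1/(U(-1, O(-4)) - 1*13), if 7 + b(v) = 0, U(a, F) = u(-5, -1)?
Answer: -7143/34 ≈ -210.09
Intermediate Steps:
u(Q, W) = -Q/3 (u(Q, W) = Q*(-⅓) = -Q/3)
O(z) = √2*√z (O(z) = √(2*z) = √2*√z)
U(a, F) = 5/3 (U(a, F) = -⅓*(-5) = 5/3)
b(v) = -7 (b(v) = -7 + 0 = -7)
r(Y, A) = -7*A*Y (r(Y, A) = (A*(-7))*Y = (-7*A)*Y = -7*A*Y)
r(3, 1)*10 + 1/(U(-1, O(-4)) - 1*13) = -7*1*3*10 + 1/(5/3 - 1*13) = -21*10 + 1/(5/3 - 13) = -210 + 1/(-34/3) = -210 - 3/34 = -7143/34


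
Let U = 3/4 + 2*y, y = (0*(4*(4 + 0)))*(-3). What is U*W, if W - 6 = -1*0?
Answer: 9/2 ≈ 4.5000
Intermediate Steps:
y = 0 (y = (0*(4*4))*(-3) = (0*16)*(-3) = 0*(-3) = 0)
W = 6 (W = 6 - 1*0 = 6 + 0 = 6)
U = ¾ (U = 3/4 + 2*0 = 3*(¼) + 0 = ¾ + 0 = ¾ ≈ 0.75000)
U*W = (¾)*6 = 9/2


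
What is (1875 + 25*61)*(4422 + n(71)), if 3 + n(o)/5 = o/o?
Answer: 15000800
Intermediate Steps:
n(o) = -10 (n(o) = -15 + 5*(o/o) = -15 + 5*1 = -15 + 5 = -10)
(1875 + 25*61)*(4422 + n(71)) = (1875 + 25*61)*(4422 - 10) = (1875 + 1525)*4412 = 3400*4412 = 15000800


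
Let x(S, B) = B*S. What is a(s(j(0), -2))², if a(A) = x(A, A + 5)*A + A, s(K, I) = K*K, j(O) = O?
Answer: 0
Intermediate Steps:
s(K, I) = K²
a(A) = A + A²*(5 + A) (a(A) = ((A + 5)*A)*A + A = ((5 + A)*A)*A + A = (A*(5 + A))*A + A = A²*(5 + A) + A = A + A²*(5 + A))
a(s(j(0), -2))² = (0²*(1 + 0²*(5 + 0²)))² = (0*(1 + 0*(5 + 0)))² = (0*(1 + 0*5))² = (0*(1 + 0))² = (0*1)² = 0² = 0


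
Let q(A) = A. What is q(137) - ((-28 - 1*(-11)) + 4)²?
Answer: -32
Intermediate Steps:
q(137) - ((-28 - 1*(-11)) + 4)² = 137 - ((-28 - 1*(-11)) + 4)² = 137 - ((-28 + 11) + 4)² = 137 - (-17 + 4)² = 137 - 1*(-13)² = 137 - 1*169 = 137 - 169 = -32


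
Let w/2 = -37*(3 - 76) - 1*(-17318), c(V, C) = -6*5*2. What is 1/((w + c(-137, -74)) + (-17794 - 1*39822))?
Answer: -1/17638 ≈ -5.6696e-5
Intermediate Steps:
c(V, C) = -60 (c(V, C) = -30*2 = -60)
w = 40038 (w = 2*(-37*(3 - 76) - 1*(-17318)) = 2*(-37*(-73) + 17318) = 2*(2701 + 17318) = 2*20019 = 40038)
1/((w + c(-137, -74)) + (-17794 - 1*39822)) = 1/((40038 - 60) + (-17794 - 1*39822)) = 1/(39978 + (-17794 - 39822)) = 1/(39978 - 57616) = 1/(-17638) = -1/17638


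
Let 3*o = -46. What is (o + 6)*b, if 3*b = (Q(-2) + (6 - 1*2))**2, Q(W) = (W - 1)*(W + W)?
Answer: -7168/9 ≈ -796.44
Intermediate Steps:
o = -46/3 (o = (1/3)*(-46) = -46/3 ≈ -15.333)
Q(W) = 2*W*(-1 + W) (Q(W) = (-1 + W)*(2*W) = 2*W*(-1 + W))
b = 256/3 (b = (2*(-2)*(-1 - 2) + (6 - 1*2))**2/3 = (2*(-2)*(-3) + (6 - 2))**2/3 = (12 + 4)**2/3 = (1/3)*16**2 = (1/3)*256 = 256/3 ≈ 85.333)
(o + 6)*b = (-46/3 + 6)*(256/3) = -28/3*256/3 = -7168/9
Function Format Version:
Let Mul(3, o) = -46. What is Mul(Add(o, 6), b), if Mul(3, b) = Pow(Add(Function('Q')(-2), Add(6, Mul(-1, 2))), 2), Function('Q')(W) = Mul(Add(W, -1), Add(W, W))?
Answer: Rational(-7168, 9) ≈ -796.44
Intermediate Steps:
o = Rational(-46, 3) (o = Mul(Rational(1, 3), -46) = Rational(-46, 3) ≈ -15.333)
Function('Q')(W) = Mul(2, W, Add(-1, W)) (Function('Q')(W) = Mul(Add(-1, W), Mul(2, W)) = Mul(2, W, Add(-1, W)))
b = Rational(256, 3) (b = Mul(Rational(1, 3), Pow(Add(Mul(2, -2, Add(-1, -2)), Add(6, Mul(-1, 2))), 2)) = Mul(Rational(1, 3), Pow(Add(Mul(2, -2, -3), Add(6, -2)), 2)) = Mul(Rational(1, 3), Pow(Add(12, 4), 2)) = Mul(Rational(1, 3), Pow(16, 2)) = Mul(Rational(1, 3), 256) = Rational(256, 3) ≈ 85.333)
Mul(Add(o, 6), b) = Mul(Add(Rational(-46, 3), 6), Rational(256, 3)) = Mul(Rational(-28, 3), Rational(256, 3)) = Rational(-7168, 9)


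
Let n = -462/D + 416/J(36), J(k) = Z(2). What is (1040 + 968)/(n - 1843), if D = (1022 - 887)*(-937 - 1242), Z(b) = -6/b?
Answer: -196894440/194312171 ≈ -1.0133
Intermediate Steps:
J(k) = -3 (J(k) = -6/2 = -6*½ = -3)
D = -294165 (D = 135*(-2179) = -294165)
n = -13596806/98055 (n = -462/(-294165) + 416/(-3) = -462*(-1/294165) + 416*(-⅓) = 154/98055 - 416/3 = -13596806/98055 ≈ -138.67)
(1040 + 968)/(n - 1843) = (1040 + 968)/(-13596806/98055 - 1843) = 2008/(-194312171/98055) = 2008*(-98055/194312171) = -196894440/194312171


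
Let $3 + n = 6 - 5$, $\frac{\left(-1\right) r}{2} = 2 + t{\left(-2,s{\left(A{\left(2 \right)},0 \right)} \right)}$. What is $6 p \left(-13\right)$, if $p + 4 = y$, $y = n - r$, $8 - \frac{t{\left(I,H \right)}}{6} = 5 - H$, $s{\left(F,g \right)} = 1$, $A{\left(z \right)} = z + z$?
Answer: $-3588$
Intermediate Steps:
$A{\left(z \right)} = 2 z$
$t{\left(I,H \right)} = 18 + 6 H$ ($t{\left(I,H \right)} = 48 - 6 \left(5 - H\right) = 48 + \left(-30 + 6 H\right) = 18 + 6 H$)
$r = -52$ ($r = - 2 \left(2 + \left(18 + 6 \cdot 1\right)\right) = - 2 \left(2 + \left(18 + 6\right)\right) = - 2 \left(2 + 24\right) = \left(-2\right) 26 = -52$)
$n = -2$ ($n = -3 + \left(6 - 5\right) = -3 + 1 = -2$)
$y = 50$ ($y = -2 - -52 = -2 + 52 = 50$)
$p = 46$ ($p = -4 + 50 = 46$)
$6 p \left(-13\right) = 6 \cdot 46 \left(-13\right) = 276 \left(-13\right) = -3588$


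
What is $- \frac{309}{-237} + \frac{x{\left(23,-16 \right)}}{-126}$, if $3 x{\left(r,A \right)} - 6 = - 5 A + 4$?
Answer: $\frac{1768}{1659} \approx 1.0657$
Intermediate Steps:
$x{\left(r,A \right)} = \frac{10}{3} - \frac{5 A}{3}$ ($x{\left(r,A \right)} = 2 + \frac{- 5 A + 4}{3} = 2 + \frac{4 - 5 A}{3} = 2 - \left(- \frac{4}{3} + \frac{5 A}{3}\right) = \frac{10}{3} - \frac{5 A}{3}$)
$- \frac{309}{-237} + \frac{x{\left(23,-16 \right)}}{-126} = - \frac{309}{-237} + \frac{\frac{10}{3} - - \frac{80}{3}}{-126} = \left(-309\right) \left(- \frac{1}{237}\right) + \left(\frac{10}{3} + \frac{80}{3}\right) \left(- \frac{1}{126}\right) = \frac{103}{79} + 30 \left(- \frac{1}{126}\right) = \frac{103}{79} - \frac{5}{21} = \frac{1768}{1659}$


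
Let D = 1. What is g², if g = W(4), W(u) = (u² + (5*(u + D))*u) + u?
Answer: 14400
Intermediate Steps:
W(u) = u + u² + u*(5 + 5*u) (W(u) = (u² + (5*(u + 1))*u) + u = (u² + (5*(1 + u))*u) + u = (u² + (5 + 5*u)*u) + u = (u² + u*(5 + 5*u)) + u = u + u² + u*(5 + 5*u))
g = 120 (g = 6*4*(1 + 4) = 6*4*5 = 120)
g² = 120² = 14400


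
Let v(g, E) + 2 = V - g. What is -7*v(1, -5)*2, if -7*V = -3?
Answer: 36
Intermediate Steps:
V = 3/7 (V = -⅐*(-3) = 3/7 ≈ 0.42857)
v(g, E) = -11/7 - g (v(g, E) = -2 + (3/7 - g) = -11/7 - g)
-7*v(1, -5)*2 = -7*(-11/7 - 1*1)*2 = -7*(-11/7 - 1)*2 = -7*(-18/7)*2 = 18*2 = 36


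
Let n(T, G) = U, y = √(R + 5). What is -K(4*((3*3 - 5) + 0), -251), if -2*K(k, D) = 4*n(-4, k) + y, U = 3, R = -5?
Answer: 6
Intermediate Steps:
y = 0 (y = √(-5 + 5) = √0 = 0)
n(T, G) = 3
K(k, D) = -6 (K(k, D) = -(4*3 + 0)/2 = -(12 + 0)/2 = -½*12 = -6)
-K(4*((3*3 - 5) + 0), -251) = -1*(-6) = 6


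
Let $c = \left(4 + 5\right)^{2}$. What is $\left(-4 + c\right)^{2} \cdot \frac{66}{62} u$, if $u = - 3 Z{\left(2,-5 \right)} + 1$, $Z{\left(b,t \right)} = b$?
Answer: $- \frac{978285}{31} \approx -31558.0$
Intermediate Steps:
$u = -5$ ($u = \left(-3\right) 2 + 1 = -6 + 1 = -5$)
$c = 81$ ($c = 9^{2} = 81$)
$\left(-4 + c\right)^{2} \cdot \frac{66}{62} u = \left(-4 + 81\right)^{2} \cdot \frac{66}{62} \left(-5\right) = 77^{2} \cdot 66 \cdot \frac{1}{62} \left(-5\right) = 5929 \cdot \frac{33}{31} \left(-5\right) = \frac{195657}{31} \left(-5\right) = - \frac{978285}{31}$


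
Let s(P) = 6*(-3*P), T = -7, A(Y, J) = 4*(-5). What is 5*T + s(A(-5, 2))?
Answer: 325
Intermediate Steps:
A(Y, J) = -20
s(P) = -18*P
5*T + s(A(-5, 2)) = 5*(-7) - 18*(-20) = -35 + 360 = 325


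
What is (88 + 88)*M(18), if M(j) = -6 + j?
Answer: 2112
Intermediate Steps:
(88 + 88)*M(18) = (88 + 88)*(-6 + 18) = 176*12 = 2112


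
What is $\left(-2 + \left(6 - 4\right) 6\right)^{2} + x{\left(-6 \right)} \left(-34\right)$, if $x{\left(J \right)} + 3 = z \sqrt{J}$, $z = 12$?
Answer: $202 - 408 i \sqrt{6} \approx 202.0 - 999.39 i$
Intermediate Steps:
$x{\left(J \right)} = -3 + 12 \sqrt{J}$
$\left(-2 + \left(6 - 4\right) 6\right)^{2} + x{\left(-6 \right)} \left(-34\right) = \left(-2 + \left(6 - 4\right) 6\right)^{2} + \left(-3 + 12 \sqrt{-6}\right) \left(-34\right) = \left(-2 + 2 \cdot 6\right)^{2} + \left(-3 + 12 i \sqrt{6}\right) \left(-34\right) = \left(-2 + 12\right)^{2} + \left(-3 + 12 i \sqrt{6}\right) \left(-34\right) = 10^{2} + \left(102 - 408 i \sqrt{6}\right) = 100 + \left(102 - 408 i \sqrt{6}\right) = 202 - 408 i \sqrt{6}$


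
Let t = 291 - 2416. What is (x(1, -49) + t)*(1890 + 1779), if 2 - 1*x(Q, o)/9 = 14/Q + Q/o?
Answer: -401417952/49 ≈ -8.1922e+6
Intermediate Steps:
x(Q, o) = 18 - 126/Q - 9*Q/o (x(Q, o) = 18 - 9*(14/Q + Q/o) = 18 + (-126/Q - 9*Q/o) = 18 - 126/Q - 9*Q/o)
t = -2125
(x(1, -49) + t)*(1890 + 1779) = ((18 - 126/1 - 9*1/(-49)) - 2125)*(1890 + 1779) = ((18 - 126*1 - 9*1*(-1/49)) - 2125)*3669 = ((18 - 126 + 9/49) - 2125)*3669 = (-5283/49 - 2125)*3669 = -109408/49*3669 = -401417952/49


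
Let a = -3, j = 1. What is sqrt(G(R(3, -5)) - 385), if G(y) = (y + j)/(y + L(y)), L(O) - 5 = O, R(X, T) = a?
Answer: I*sqrt(383) ≈ 19.57*I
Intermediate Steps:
R(X, T) = -3
L(O) = 5 + O
G(y) = (1 + y)/(5 + 2*y) (G(y) = (y + 1)/(y + (5 + y)) = (1 + y)/(5 + 2*y))
sqrt(G(R(3, -5)) - 385) = sqrt((1 - 3)/(5 + 2*(-3)) - 385) = sqrt(-2/(5 - 6) - 385) = sqrt(-2/(-1) - 385) = sqrt(-1*(-2) - 385) = sqrt(2 - 385) = sqrt(-383) = I*sqrt(383)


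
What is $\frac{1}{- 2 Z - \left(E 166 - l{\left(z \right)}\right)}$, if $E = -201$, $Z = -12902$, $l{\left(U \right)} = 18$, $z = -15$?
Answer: $\frac{1}{59188} \approx 1.6895 \cdot 10^{-5}$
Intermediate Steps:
$\frac{1}{- 2 Z - \left(E 166 - l{\left(z \right)}\right)} = \frac{1}{\left(-2\right) \left(-12902\right) - \left(\left(-201\right) 166 - 18\right)} = \frac{1}{25804 - \left(-33366 - 18\right)} = \frac{1}{25804 - -33384} = \frac{1}{25804 + 33384} = \frac{1}{59188}$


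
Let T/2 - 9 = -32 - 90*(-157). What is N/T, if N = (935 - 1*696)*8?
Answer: 956/14107 ≈ 0.067768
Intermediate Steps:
N = 1912 (N = (935 - 696)*8 = 239*8 = 1912)
T = 28214 (T = 18 + 2*(-32 - 90*(-157)) = 18 + 2*(-32 + 14130) = 18 + 2*14098 = 18 + 28196 = 28214)
N/T = 1912/28214 = 1912*(1/28214) = 956/14107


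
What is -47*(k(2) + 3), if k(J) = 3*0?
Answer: -141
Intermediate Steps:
k(J) = 0
-47*(k(2) + 3) = -47*(0 + 3) = -47*3 = -141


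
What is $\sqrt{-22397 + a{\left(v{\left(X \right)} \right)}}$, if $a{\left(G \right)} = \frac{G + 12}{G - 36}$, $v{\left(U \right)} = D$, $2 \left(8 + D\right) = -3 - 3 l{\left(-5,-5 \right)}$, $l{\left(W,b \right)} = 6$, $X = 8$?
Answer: $\frac{2 i \sqrt{66524335}}{109} \approx 149.66 i$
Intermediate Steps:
$D = - \frac{37}{2}$ ($D = -8 + \frac{-3 - 18}{2} = -8 + \frac{1}{2} \left(-21\right) = -8 - \frac{21}{2} = - \frac{37}{2} \approx -18.5$)
$v{\left(U \right)} = - \frac{37}{2}$
$a{\left(G \right)} = \frac{12 + G}{-36 + G}$
$\sqrt{-22397 + a{\left(v{\left(X \right)} \right)}} = \sqrt{-22397 + \frac{12 - \frac{37}{2}}{-36 - \frac{37}{2}}} = \sqrt{-22397 + \frac{1}{- \frac{109}{2}} \left(- \frac{13}{2}\right)} = \sqrt{-22397 - - \frac{13}{109}} = \sqrt{-22397 + \frac{13}{109}} = \sqrt{- \frac{2441260}{109}} = \frac{2 i \sqrt{66524335}}{109}$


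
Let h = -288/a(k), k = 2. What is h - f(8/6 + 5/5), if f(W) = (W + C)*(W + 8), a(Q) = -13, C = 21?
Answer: -25618/117 ≈ -218.96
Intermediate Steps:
f(W) = (8 + W)*(21 + W) (f(W) = (W + 21)*(W + 8) = (21 + W)*(8 + W) = (8 + W)*(21 + W))
h = 288/13 (h = -288/(-13) = -288*(-1/13) = 288/13 ≈ 22.154)
h - f(8/6 + 5/5) = 288/13 - (168 + (8/6 + 5/5)² + 29*(8/6 + 5/5)) = 288/13 - (168 + (8*(⅙) + 5*(⅕))² + 29*(8*(⅙) + 5*(⅕))) = 288/13 - (168 + (4/3 + 1)² + 29*(4/3 + 1)) = 288/13 - (168 + (7/3)² + 29*(7/3)) = 288/13 - (168 + 49/9 + 203/3) = 288/13 - 1*2170/9 = 288/13 - 2170/9 = -25618/117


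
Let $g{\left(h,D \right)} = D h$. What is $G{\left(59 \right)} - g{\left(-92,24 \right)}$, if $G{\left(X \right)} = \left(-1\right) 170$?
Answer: $2038$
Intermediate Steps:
$G{\left(X \right)} = -170$
$G{\left(59 \right)} - g{\left(-92,24 \right)} = -170 - 24 \left(-92\right) = -170 - -2208 = -170 + 2208 = 2038$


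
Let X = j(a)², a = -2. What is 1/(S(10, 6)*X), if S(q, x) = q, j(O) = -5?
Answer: 1/250 ≈ 0.0040000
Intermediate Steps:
X = 25 (X = (-5)² = 25)
1/(S(10, 6)*X) = 1/(10*25) = 1/250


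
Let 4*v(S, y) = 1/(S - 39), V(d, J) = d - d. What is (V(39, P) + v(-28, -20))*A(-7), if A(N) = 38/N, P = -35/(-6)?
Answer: 19/938 ≈ 0.020256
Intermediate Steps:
P = 35/6 (P = -35*(-⅙) = 35/6 ≈ 5.8333)
V(d, J) = 0
v(S, y) = 1/(4*(-39 + S)) (v(S, y) = 1/(4*(S - 39)) = 1/(4*(-39 + S)))
(V(39, P) + v(-28, -20))*A(-7) = (0 + 1/(4*(-39 - 28)))*(38/(-7)) = (0 + (¼)/(-67))*(38*(-⅐)) = (0 + (¼)*(-1/67))*(-38/7) = (0 - 1/268)*(-38/7) = -1/268*(-38/7) = 19/938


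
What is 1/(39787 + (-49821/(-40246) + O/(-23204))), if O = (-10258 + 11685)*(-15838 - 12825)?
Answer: 466934092/19401557720069 ≈ 2.4067e-5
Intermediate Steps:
O = -40902101 (O = 1427*(-28663) = -40902101)
1/(39787 + (-49821/(-40246) + O/(-23204))) = 1/(39787 + (-49821/(-40246) - 40902101/(-23204))) = 1/(39787 + (-49821*(-1/40246) - 40902101*(-1/23204))) = 1/(39787 + (49821/40246 + 40902101/23204)) = 1/(39787 + 823651001665/466934092) = 1/(19401557720069/466934092) = 466934092/19401557720069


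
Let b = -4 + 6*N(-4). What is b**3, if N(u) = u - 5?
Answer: -195112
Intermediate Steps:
N(u) = -5 + u
b = -58 (b = -4 + 6*(-5 - 4) = -4 + 6*(-9) = -4 - 54 = -58)
b**3 = (-58)**3 = -195112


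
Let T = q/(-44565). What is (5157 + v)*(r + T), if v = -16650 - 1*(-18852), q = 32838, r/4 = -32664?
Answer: -14283125973534/14855 ≈ -9.6150e+8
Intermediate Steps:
r = -130656 (r = 4*(-32664) = -130656)
T = -10946/14855 (T = 32838/(-44565) = 32838*(-1/44565) = -10946/14855 ≈ -0.73686)
v = 2202 (v = -16650 + 18852 = 2202)
(5157 + v)*(r + T) = (5157 + 2202)*(-130656 - 10946/14855) = 7359*(-1940905826/14855) = -14283125973534/14855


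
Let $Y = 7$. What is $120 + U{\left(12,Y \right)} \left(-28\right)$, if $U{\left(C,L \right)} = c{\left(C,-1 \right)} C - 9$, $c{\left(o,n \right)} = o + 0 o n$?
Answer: $-3660$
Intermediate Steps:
$c{\left(o,n \right)} = o$ ($c{\left(o,n \right)} = o + 0 n o = o + 0 = o$)
$U{\left(C,L \right)} = -9 + C^{2}$ ($U{\left(C,L \right)} = C C - 9 = C^{2} - 9 = -9 + C^{2}$)
$120 + U{\left(12,Y \right)} \left(-28\right) = 120 + \left(-9 + 12^{2}\right) \left(-28\right) = 120 + \left(-9 + 144\right) \left(-28\right) = 120 + 135 \left(-28\right) = 120 - 3780 = -3660$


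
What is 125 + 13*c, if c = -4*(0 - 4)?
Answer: 333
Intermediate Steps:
c = 16 (c = -4*(-4) = 16)
125 + 13*c = 125 + 13*16 = 125 + 208 = 333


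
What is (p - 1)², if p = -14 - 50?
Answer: 4225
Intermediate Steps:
p = -64
(p - 1)² = (-64 - 1)² = (-65)² = 4225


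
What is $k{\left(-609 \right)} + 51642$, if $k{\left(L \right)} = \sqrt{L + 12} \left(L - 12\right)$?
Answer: $51642 - 621 i \sqrt{597} \approx 51642.0 - 15173.0 i$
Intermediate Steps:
$k{\left(L \right)} = \sqrt{12 + L} \left(-12 + L\right)$
$k{\left(-609 \right)} + 51642 = \sqrt{12 - 609} \left(-12 - 609\right) + 51642 = \sqrt{-597} \left(-621\right) + 51642 = i \sqrt{597} \left(-621\right) + 51642 = - 621 i \sqrt{597} + 51642 = 51642 - 621 i \sqrt{597}$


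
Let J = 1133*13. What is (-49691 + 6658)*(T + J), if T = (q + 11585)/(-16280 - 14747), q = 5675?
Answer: -855008500433/1349 ≈ -6.3381e+8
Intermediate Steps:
J = 14729
T = -17260/31027 (T = (5675 + 11585)/(-16280 - 14747) = 17260/(-31027) = 17260*(-1/31027) = -17260/31027 ≈ -0.55629)
(-49691 + 6658)*(T + J) = (-49691 + 6658)*(-17260/31027 + 14729) = -43033*456979423/31027 = -855008500433/1349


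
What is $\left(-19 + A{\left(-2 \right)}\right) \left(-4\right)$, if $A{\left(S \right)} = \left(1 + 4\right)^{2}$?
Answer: $-24$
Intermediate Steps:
$A{\left(S \right)} = 25$ ($A{\left(S \right)} = 5^{2} = 25$)
$\left(-19 + A{\left(-2 \right)}\right) \left(-4\right) = \left(-19 + 25\right) \left(-4\right) = 6 \left(-4\right) = -24$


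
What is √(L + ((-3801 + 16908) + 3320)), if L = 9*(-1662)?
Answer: √1469 ≈ 38.328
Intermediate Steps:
L = -14958
√(L + ((-3801 + 16908) + 3320)) = √(-14958 + ((-3801 + 16908) + 3320)) = √(-14958 + (13107 + 3320)) = √(-14958 + 16427) = √1469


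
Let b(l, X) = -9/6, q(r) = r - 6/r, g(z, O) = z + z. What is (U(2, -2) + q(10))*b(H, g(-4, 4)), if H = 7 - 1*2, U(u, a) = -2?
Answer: -111/10 ≈ -11.100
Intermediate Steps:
H = 5 (H = 7 - 2 = 5)
g(z, O) = 2*z
q(r) = r - 6/r
b(l, X) = -3/2 (b(l, X) = -9*1/6 = -3/2)
(U(2, -2) + q(10))*b(H, g(-4, 4)) = (-2 + (10 - 6/10))*(-3/2) = (-2 + (10 - 6*1/10))*(-3/2) = (-2 + (10 - 3/5))*(-3/2) = (-2 + 47/5)*(-3/2) = (37/5)*(-3/2) = -111/10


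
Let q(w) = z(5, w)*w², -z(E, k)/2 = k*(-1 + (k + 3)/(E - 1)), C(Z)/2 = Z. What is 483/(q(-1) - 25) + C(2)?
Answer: -379/26 ≈ -14.577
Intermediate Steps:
C(Z) = 2*Z
z(E, k) = -2*k*(-1 + (3 + k)/(-1 + E)) (z(E, k) = -2*k*(-1 + (k + 3)/(E - 1)) = -2*k*(-1 + (3 + k)/(-1 + E)))
q(w) = w³*(1 - w)/2 (q(w) = (2*w*(-4 + 5 - w)/(-1 + 5))*w² = (2*w*(1 - w)/4)*w² = (2*w*(¼)*(1 - w))*w² = (w*(1 - w)/2)*w² = w³*(1 - w)/2)
483/(q(-1) - 25) + C(2) = 483/((½)*(-1)³*(1 - 1*(-1)) - 25) + 2*2 = 483/((½)*(-1)*(1 + 1) - 25) + 4 = 483/((½)*(-1)*2 - 25) + 4 = 483/(-1 - 25) + 4 = 483/(-26) + 4 = 483*(-1/26) + 4 = -483/26 + 4 = -379/26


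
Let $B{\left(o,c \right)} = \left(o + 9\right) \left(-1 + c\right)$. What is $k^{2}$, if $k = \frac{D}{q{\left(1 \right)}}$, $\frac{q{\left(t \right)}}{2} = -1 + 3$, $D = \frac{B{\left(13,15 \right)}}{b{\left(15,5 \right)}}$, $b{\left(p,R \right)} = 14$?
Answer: $\frac{121}{4} \approx 30.25$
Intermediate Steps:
$B{\left(o,c \right)} = \left(-1 + c\right) \left(9 + o\right)$ ($B{\left(o,c \right)} = \left(9 + o\right) \left(-1 + c\right) = \left(-1 + c\right) \left(9 + o\right)$)
$D = 22$ ($D = \frac{-9 - 13 + 9 \cdot 15 + 15 \cdot 13}{14} = \left(-9 - 13 + 135 + 195\right) \frac{1}{14} = 308 \cdot \frac{1}{14} = 22$)
$q{\left(t \right)} = 4$ ($q{\left(t \right)} = 2 \left(-1 + 3\right) = 2 \cdot 2 = 4$)
$k = \frac{11}{2}$ ($k = \frac{22}{4} = 22 \cdot \frac{1}{4} = \frac{11}{2} \approx 5.5$)
$k^{2} = \left(\frac{11}{2}\right)^{2} = \frac{121}{4}$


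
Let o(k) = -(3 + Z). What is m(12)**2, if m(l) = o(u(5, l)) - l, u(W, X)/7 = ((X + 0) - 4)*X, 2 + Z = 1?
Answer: 196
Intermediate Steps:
Z = -1 (Z = -2 + 1 = -1)
u(W, X) = 7*X*(-4 + X) (u(W, X) = 7*(((X + 0) - 4)*X) = 7*((X - 4)*X) = 7*((-4 + X)*X) = 7*(X*(-4 + X)) = 7*X*(-4 + X))
o(k) = -2 (o(k) = -(3 - 1) = -1*2 = -2)
m(l) = -2 - l
m(12)**2 = (-2 - 1*12)**2 = (-2 - 12)**2 = (-14)**2 = 196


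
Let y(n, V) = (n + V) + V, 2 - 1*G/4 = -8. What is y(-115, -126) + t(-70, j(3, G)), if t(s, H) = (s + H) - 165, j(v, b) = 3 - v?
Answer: -602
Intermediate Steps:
G = 40 (G = 8 - 4*(-8) = 8 + 32 = 40)
t(s, H) = -165 + H + s (t(s, H) = (H + s) - 165 = -165 + H + s)
y(n, V) = n + 2*V (y(n, V) = (V + n) + V = n + 2*V)
y(-115, -126) + t(-70, j(3, G)) = (-115 + 2*(-126)) + (-165 + (3 - 1*3) - 70) = (-115 - 252) + (-165 + (3 - 3) - 70) = -367 + (-165 + 0 - 70) = -367 - 235 = -602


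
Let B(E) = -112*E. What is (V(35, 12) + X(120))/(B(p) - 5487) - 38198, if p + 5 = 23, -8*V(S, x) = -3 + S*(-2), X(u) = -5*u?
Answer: -2292792025/60024 ≈ -38198.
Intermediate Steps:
V(S, x) = 3/8 + S/4 (V(S, x) = -(-3 + S*(-2))/8 = -(-3 - 2*S)/8 = 3/8 + S/4)
p = 18 (p = -5 + 23 = 18)
(V(35, 12) + X(120))/(B(p) - 5487) - 38198 = ((3/8 + (¼)*35) - 5*120)/(-112*18 - 5487) - 38198 = ((3/8 + 35/4) - 600)/(-2016 - 5487) - 38198 = (73/8 - 600)/(-7503) - 38198 = -4727/8*(-1/7503) - 38198 = 4727/60024 - 38198 = -2292792025/60024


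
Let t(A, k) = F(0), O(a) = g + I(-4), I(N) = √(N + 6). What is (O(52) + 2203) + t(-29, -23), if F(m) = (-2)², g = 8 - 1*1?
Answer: 2214 + √2 ≈ 2215.4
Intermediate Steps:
I(N) = √(6 + N)
g = 7 (g = 8 - 1 = 7)
F(m) = 4
O(a) = 7 + √2 (O(a) = 7 + √(6 - 4) = 7 + √2)
t(A, k) = 4
(O(52) + 2203) + t(-29, -23) = ((7 + √2) + 2203) + 4 = (2210 + √2) + 4 = 2214 + √2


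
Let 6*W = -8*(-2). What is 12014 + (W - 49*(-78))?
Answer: 47516/3 ≈ 15839.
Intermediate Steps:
W = 8/3 (W = (-8*(-2))/6 = (⅙)*16 = 8/3 ≈ 2.6667)
12014 + (W - 49*(-78)) = 12014 + (8/3 - 49*(-78)) = 12014 + (8/3 + 3822) = 12014 + 11474/3 = 47516/3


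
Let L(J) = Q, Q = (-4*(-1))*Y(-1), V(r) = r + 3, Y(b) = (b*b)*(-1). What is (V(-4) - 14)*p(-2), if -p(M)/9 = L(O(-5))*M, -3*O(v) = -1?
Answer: 1080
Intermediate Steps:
O(v) = ⅓ (O(v) = -⅓*(-1) = ⅓)
Y(b) = -b² (Y(b) = b²*(-1) = -b²)
V(r) = 3 + r
Q = -4 (Q = (-4*(-1))*(-1*(-1)²) = 4*(-1*1) = 4*(-1) = -4)
L(J) = -4
p(M) = 36*M (p(M) = -(-36)*M = 36*M)
(V(-4) - 14)*p(-2) = ((3 - 4) - 14)*(36*(-2)) = (-1 - 14)*(-72) = -15*(-72) = 1080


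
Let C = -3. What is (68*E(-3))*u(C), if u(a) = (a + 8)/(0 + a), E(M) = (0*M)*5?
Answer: 0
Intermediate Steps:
E(M) = 0 (E(M) = 0*5 = 0)
u(a) = (8 + a)/a
(68*E(-3))*u(C) = (68*0)*((8 - 3)/(-3)) = 0*(-1/3*5) = 0*(-5/3) = 0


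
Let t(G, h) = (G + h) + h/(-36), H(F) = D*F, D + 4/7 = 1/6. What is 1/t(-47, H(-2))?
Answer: -108/4991 ≈ -0.021639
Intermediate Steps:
D = -17/42 (D = -4/7 + 1/6 = -17/42 ≈ -0.40476)
H(F) = -17*F/42
t(G, h) = G + 35*h/36 (t(G, h) = (G + h) + h*(-1/36) = (G + h) - h/36 = G + 35*h/36)
1/t(-47, H(-2)) = 1/(-47 + 35*(-17/42*(-2))/36) = 1/(-47 + (35/36)*(17/21)) = 1/(-47 + 85/108) = 1/(-4991/108) = -108/4991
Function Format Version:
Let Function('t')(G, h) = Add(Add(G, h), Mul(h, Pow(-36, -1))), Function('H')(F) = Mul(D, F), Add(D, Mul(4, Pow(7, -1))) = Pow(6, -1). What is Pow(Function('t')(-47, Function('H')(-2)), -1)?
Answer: Rational(-108, 4991) ≈ -0.021639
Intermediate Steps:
D = Rational(-17, 42) (D = Add(Rational(-4, 7), Pow(6, -1)) = Add(Rational(-4, 7), Rational(1, 6)) = Rational(-17, 42) ≈ -0.40476)
Function('H')(F) = Mul(Rational(-17, 42), F)
Function('t')(G, h) = Add(G, Mul(Rational(35, 36), h)) (Function('t')(G, h) = Add(Add(G, h), Mul(h, Rational(-1, 36))) = Add(Add(G, h), Mul(Rational(-1, 36), h)) = Add(G, Mul(Rational(35, 36), h)))
Pow(Function('t')(-47, Function('H')(-2)), -1) = Pow(Add(-47, Mul(Rational(35, 36), Mul(Rational(-17, 42), -2))), -1) = Pow(Add(-47, Mul(Rational(35, 36), Rational(17, 21))), -1) = Pow(Add(-47, Rational(85, 108)), -1) = Pow(Rational(-4991, 108), -1) = Rational(-108, 4991)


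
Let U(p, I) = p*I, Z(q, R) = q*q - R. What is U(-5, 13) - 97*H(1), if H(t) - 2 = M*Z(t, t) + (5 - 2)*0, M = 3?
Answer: -259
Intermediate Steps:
Z(q, R) = q² - R
U(p, I) = I*p
H(t) = 2 - 3*t + 3*t² (H(t) = 2 + (3*(t² - t) + (5 - 2)*0) = 2 + ((-3*t + 3*t²) + 3*0) = 2 + ((-3*t + 3*t²) + 0) = 2 + (-3*t + 3*t²) = 2 - 3*t + 3*t²)
U(-5, 13) - 97*H(1) = 13*(-5) - 97*(2 - 3*1 + 3*1²) = -65 - 97*(2 - 3 + 3*1) = -65 - 97*(2 - 3 + 3) = -65 - 97*2 = -65 - 194 = -259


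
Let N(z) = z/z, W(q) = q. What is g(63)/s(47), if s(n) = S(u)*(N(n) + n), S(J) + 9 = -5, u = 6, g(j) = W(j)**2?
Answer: -189/32 ≈ -5.9063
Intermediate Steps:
g(j) = j**2
N(z) = 1
S(J) = -14 (S(J) = -9 - 5 = -14)
s(n) = -14 - 14*n (s(n) = -14*(1 + n) = -14 - 14*n)
g(63)/s(47) = 63**2/(-14 - 14*47) = 3969/(-14 - 658) = 3969/(-672) = 3969*(-1/672) = -189/32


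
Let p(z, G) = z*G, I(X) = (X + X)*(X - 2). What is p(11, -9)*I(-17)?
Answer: -63954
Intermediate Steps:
I(X) = 2*X*(-2 + X) (I(X) = (2*X)*(-2 + X) = 2*X*(-2 + X))
p(z, G) = G*z
p(11, -9)*I(-17) = (-9*11)*(2*(-17)*(-2 - 17)) = -198*(-17)*(-19) = -99*646 = -63954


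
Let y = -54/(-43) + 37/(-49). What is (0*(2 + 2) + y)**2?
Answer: 1113025/4439449 ≈ 0.25071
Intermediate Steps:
y = 1055/2107 (y = -54*(-1/43) + 37*(-1/49) = 54/43 - 37/49 = 1055/2107 ≈ 0.50071)
(0*(2 + 2) + y)**2 = (0*(2 + 2) + 1055/2107)**2 = (0*4 + 1055/2107)**2 = (0 + 1055/2107)**2 = (1055/2107)**2 = 1113025/4439449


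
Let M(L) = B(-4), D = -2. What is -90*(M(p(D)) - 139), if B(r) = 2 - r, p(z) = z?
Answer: 11970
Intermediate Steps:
M(L) = 6 (M(L) = 2 - 1*(-4) = 2 + 4 = 6)
-90*(M(p(D)) - 139) = -90*(6 - 139) = -90*(-133) = 11970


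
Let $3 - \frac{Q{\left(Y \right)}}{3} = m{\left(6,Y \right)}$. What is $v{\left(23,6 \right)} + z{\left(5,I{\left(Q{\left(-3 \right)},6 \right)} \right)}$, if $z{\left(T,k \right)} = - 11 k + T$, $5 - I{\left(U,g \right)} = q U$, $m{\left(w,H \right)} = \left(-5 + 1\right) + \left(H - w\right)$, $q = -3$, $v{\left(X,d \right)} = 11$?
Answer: $-1623$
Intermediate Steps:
$m{\left(w,H \right)} = -4 + H - w$ ($m{\left(w,H \right)} = -4 + \left(H - w\right) = -4 + H - w$)
$Q{\left(Y \right)} = 39 - 3 Y$ ($Q{\left(Y \right)} = 9 - 3 \left(-4 + Y - 6\right) = 9 - 3 \left(-10 + Y\right) = 9 - \left(-30 + 3 Y\right) = 39 - 3 Y$)
$I{\left(U,g \right)} = 5 + 3 U$ ($I{\left(U,g \right)} = 5 - - 3 U = 5 + 3 U$)
$z{\left(T,k \right)} = T - 11 k$
$v{\left(23,6 \right)} + z{\left(5,I{\left(Q{\left(-3 \right)},6 \right)} \right)} = 11 + \left(5 - 11 \left(5 + 3 \left(39 - -9\right)\right)\right) = 11 + \left(5 - 11 \left(5 + 3 \left(39 + 9\right)\right)\right) = 11 + \left(5 - 11 \left(5 + 3 \cdot 48\right)\right) = 11 + \left(5 - 11 \left(5 + 144\right)\right) = 11 + \left(5 - 1639\right) = 11 - 1634 = -1623$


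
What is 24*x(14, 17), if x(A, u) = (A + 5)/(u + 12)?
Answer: 456/29 ≈ 15.724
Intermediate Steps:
x(A, u) = (5 + A)/(12 + u)
24*x(14, 17) = 24*((5 + 14)/(12 + 17)) = 24*(19/29) = 456/29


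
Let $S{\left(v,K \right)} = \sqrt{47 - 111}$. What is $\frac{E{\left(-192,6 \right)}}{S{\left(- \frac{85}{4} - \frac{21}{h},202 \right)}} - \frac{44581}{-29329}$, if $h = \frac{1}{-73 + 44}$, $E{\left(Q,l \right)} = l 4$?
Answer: $\frac{44581}{29329} - 3 i \approx 1.52 - 3.0 i$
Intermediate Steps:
$E{\left(Q,l \right)} = 4 l$
$h = - \frac{1}{29}$ ($h = \frac{1}{-29} = - \frac{1}{29} \approx -0.034483$)
$S{\left(v,K \right)} = 8 i$ ($S{\left(v,K \right)} = \sqrt{-64} = 8 i$)
$\frac{E{\left(-192,6 \right)}}{S{\left(- \frac{85}{4} - \frac{21}{h},202 \right)}} - \frac{44581}{-29329} = \frac{4 \cdot 6}{8 i} - \frac{44581}{-29329} = 24 \left(- \frac{i}{8}\right) - - \frac{44581}{29329} = - 3 i + \frac{44581}{29329} = \frac{44581}{29329} - 3 i$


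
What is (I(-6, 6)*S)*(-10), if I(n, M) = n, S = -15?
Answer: -900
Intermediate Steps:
(I(-6, 6)*S)*(-10) = -6*(-15)*(-10) = 90*(-10) = -900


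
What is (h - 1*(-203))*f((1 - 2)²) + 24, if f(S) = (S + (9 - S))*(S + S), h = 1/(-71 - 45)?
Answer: 213315/58 ≈ 3677.8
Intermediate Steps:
h = -1/116 (h = 1/(-116) = -1/116 ≈ -0.0086207)
f(S) = 18*S (f(S) = 9*(2*S) = 18*S)
(h - 1*(-203))*f((1 - 2)²) + 24 = (-1/116 - 1*(-203))*(18*(1 - 2)²) + 24 = (-1/116 + 203)*(18*(-1)²) + 24 = 23547*(18*1)/116 + 24 = (23547/116)*18 + 24 = 211923/58 + 24 = 213315/58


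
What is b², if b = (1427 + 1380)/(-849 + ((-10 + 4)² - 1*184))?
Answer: 7879249/994009 ≈ 7.9267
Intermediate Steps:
b = -2807/997 (b = 2807/(-849 + ((-6)² - 184)) = 2807/(-849 + (36 - 184)) = 2807/(-849 - 148) = 2807/(-997) = 2807*(-1/997) = -2807/997 ≈ -2.8154)
b² = (-2807/997)² = 7879249/994009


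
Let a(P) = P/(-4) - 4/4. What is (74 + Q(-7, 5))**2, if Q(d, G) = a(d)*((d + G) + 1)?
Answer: 85849/16 ≈ 5365.6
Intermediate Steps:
a(P) = -1 - P/4 (a(P) = P*(-1/4) - 4*1/4 = -P/4 - 1 = -1 - P/4)
Q(d, G) = (-1 - d/4)*(1 + G + d) (Q(d, G) = (-1 - d/4)*((d + G) + 1) = (-1 - d/4)*((G + d) + 1) = (-1 - d/4)*(1 + G + d))
(74 + Q(-7, 5))**2 = (74 - (4 - 7)*(1 + 5 - 7)/4)**2 = (74 - 1/4*(-3)*(-1))**2 = (74 - 3/4)**2 = (293/4)**2 = 85849/16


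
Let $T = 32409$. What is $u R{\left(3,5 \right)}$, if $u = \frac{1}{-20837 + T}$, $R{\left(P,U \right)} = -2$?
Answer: $- \frac{1}{5786} \approx -0.00017283$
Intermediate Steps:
$u = \frac{1}{11572}$ ($u = \frac{1}{-20837 + 32409} = \frac{1}{11572} \approx 8.6415 \cdot 10^{-5}$)
$u R{\left(3,5 \right)} = \frac{1}{11572} \left(-2\right) = - \frac{1}{5786}$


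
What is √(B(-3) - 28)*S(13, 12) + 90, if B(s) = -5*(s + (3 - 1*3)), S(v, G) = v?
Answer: 90 + 13*I*√13 ≈ 90.0 + 46.872*I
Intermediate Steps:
B(s) = -5*s (B(s) = -5*(s + (3 - 3)) = -5*(s + 0) = -5*s)
√(B(-3) - 28)*S(13, 12) + 90 = √(-5*(-3) - 28)*13 + 90 = √(15 - 28)*13 + 90 = √(-13)*13 + 90 = (I*√13)*13 + 90 = 13*I*√13 + 90 = 90 + 13*I*√13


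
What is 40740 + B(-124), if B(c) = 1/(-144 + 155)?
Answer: 448141/11 ≈ 40740.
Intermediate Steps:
B(c) = 1/11
40740 + B(-124) = 40740 + 1/11 = 448141/11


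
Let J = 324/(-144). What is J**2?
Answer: 81/16 ≈ 5.0625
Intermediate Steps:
J = -9/4 (J = 324*(-1/144) = -9/4 ≈ -2.2500)
J**2 = (-9/4)**2 = 81/16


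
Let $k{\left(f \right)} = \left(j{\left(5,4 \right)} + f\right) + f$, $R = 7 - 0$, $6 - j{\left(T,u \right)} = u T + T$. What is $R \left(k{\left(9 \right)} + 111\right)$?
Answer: $770$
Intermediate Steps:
$j{\left(T,u \right)} = 6 - T - T u$ ($j{\left(T,u \right)} = 6 - \left(u T + T\right) = 6 - \left(T u + T\right) = 6 - \left(T + T u\right) = 6 - T - T u$)
$R = 7$ ($R = 7 + 0 = 7$)
$k{\left(f \right)} = -19 + 2 f$ ($k{\left(f \right)} = \left(\left(6 - 5 - 5 \cdot 4\right) + f\right) + f = \left(\left(6 - 5 - 20\right) + f\right) + f = \left(-19 + f\right) + f = -19 + 2 f$)
$R \left(k{\left(9 \right)} + 111\right) = 7 \left(\left(-19 + 2 \cdot 9\right) + 111\right) = 7 \left(\left(-19 + 18\right) + 111\right) = 7 \left(-1 + 111\right) = 7 \cdot 110 = 770$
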